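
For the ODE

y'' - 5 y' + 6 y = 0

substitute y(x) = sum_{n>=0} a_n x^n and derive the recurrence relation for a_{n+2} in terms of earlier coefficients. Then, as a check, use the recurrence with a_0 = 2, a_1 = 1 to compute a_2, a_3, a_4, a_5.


Substitute y = sum_n a_n x^n.
y''(x) has coefficient (n+2)(n+1) a_{n+2} at x^n;
-5 y'(x) has coefficient -5 (n+1) a_{n+1} at x^n;
6 y(x) has coefficient 6 a_n at x^n.
Matching x^n: (n+2)(n+1) a_{n+2} - 5 (n+1) a_{n+1} + 6 a_n = 0.
Thus a_{n+2} = [5 (n+1) a_{n+1} - 6 a_n] / ((n+1)(n+2)).

Check with a_0 = 2, a_1 = 1 (apply the recurrence for n = 0, 1, 2, 3): a_0 = 2, a_1 = 1, a_2 = -7/2, a_3 = -41/6, a_4 = -163/24, a_5 = -569/120.

a_(n+2) = [5 (n+1) a_(n+1) - 6 a_n] / ((n+1)(n+2)); check: a_0 = 2, a_1 = 1, a_2 = -7/2, a_3 = -41/6, a_4 = -163/24, a_5 = -569/120


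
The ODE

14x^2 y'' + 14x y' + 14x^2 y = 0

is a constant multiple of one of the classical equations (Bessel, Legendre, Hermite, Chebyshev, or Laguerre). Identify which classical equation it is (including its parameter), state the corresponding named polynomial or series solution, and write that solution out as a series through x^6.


All three coefficients share the factor 14; dividing through by 14 gives  x^2 y'' + x y' + x^2 y = 0.
This matches the Bessel equation x^2 y'' + x y' + (x^2 - nu^2) y = 0 with nu^2 = 0, so nu = 0; the solution bounded at x = 0 is J_0(x).
Frobenius at x = 0: indicial roots ±nu; for r = nu the recurrence k(k + 2nu) c_k = -c_{k-2} gives the standard series J_nu(x) = sum_{k>=0} (-1)^k / (k! (k+nu)!) (x/2)^(2k+nu). Evaluate the first 4 terms:
  k = 0: (-1)^0 / (0! * 0! * 2^0) x^0 = 1/(1*1*1) x^0 = (1) x^0
  k = 1: (-1)^1 / (1! * 1! * 2^2) x^2 = -1/(1*1*4) x^2 = (-1/4) x^2
  k = 2: (-1)^2 / (2! * 2! * 2^4) x^4 = 1/(2*2*16) x^4 = (1/64) x^4
  k = 3: (-1)^3 / (3! * 3! * 2^6) x^6 = -1/(6*6*64) x^6 = (-1/2304) x^6
Hence J_0(x) = -x^6/2304 + x^4/64 - x^2/4 + 1 + ....

J_0(x); series = -x^6/2304 + x^4/64 - x^2/4 + 1


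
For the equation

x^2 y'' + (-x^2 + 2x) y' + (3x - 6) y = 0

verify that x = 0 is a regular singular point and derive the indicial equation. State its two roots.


Divide by x^2 to reach normal form y'' + P_1(x) y' + P_2(x) y = 0 with P_1(x) = -1 + 2/x and P_2(x) = 3/x - 6/x^2.
x = 0 is a singular point because the y'-coefficient -1 + 2/x has a pole at x = 0 and the y-coefficient 3/x - 6/x^2 has a pole at x = 0.
It is a regular singular point because x P_1(x) = p(x) = 2 - x and x^2 P_2(x) = q(x) = 3x - 6 are polynomials, hence analytic at x = 0.
p(0) = 2,  q(0) = -6.
Indicial equation: r(r-1) + p(0) r + q(0) = 0, i.e. r^2 + (p(0) - 1) r + q(0) = 0, i.e. r^2 + 1 r - 6 = 0.
Discriminant: (1)^2 - 4(-6) = 25, so r = (-1 ± 5)/2.
Solving: r_1 = 2, r_2 = -3.

indicial: r^2 + 1 r - 6 = 0; roots r_1 = 2, r_2 = -3


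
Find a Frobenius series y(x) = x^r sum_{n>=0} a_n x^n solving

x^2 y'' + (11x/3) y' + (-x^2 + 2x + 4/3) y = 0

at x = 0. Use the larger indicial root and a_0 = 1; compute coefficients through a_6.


Write in Frobenius form y'' + (p(x)/x) y' + (q(x)/x^2) y = 0:
  p(x) = 11/3,  q(x) = -x^2 + 2x + 4/3.
Indicial equation: r(r-1) + (11/3) r + (4/3) = 0 -> roots r_1 = -2/3, r_2 = -2.
Take r = r_1 = -2/3. Let y(x) = x^r sum_{n>=0} a_n x^n with a_0 = 1.
Substitute y = x^r sum a_n x^n and match x^{r+n}. The recurrence is
  D(n) a_n + 2 a_{n-1} - 1 a_{n-2} = 0,  where D(n) = (r+n)(r+n-1) + (11/3)(r+n) + (4/3).
  a_n = [-2 a_{n-1} + 1 a_{n-2}] / D(n).
Since the indicial polynomial factors as (r - r_1)(r - r_2), D(n) = (r_1 + n - r_1)(r_1 + n - r_2) = n(n + 4/3).
Evaluating step by step (a_0 = 1):
  n = 1: D(1) = 1(1 + 4/3) = 7/3; numerator = -2(1) = -2; a_1 = (-2)/(7/3) = -6/7
  n = 2: D(2) = 2(2 + 4/3) = 20/3; numerator = -2(-6/7) + 1(1) = 19/7; a_2 = (19/7)/(20/3) = 57/140
  n = 3: D(3) = 3(3 + 4/3) = 13; numerator = -2(57/140) + 1(-6/7) = -117/70; a_3 = (-117/70)/(13) = -9/70
  n = 4: D(4) = 4(4 + 4/3) = 64/3; numerator = -2(-9/70) + 1(57/140) = 93/140; a_4 = (93/140)/(64/3) = 279/8960
  n = 5: D(5) = 5(5 + 4/3) = 95/3; numerator = -2(279/8960) + 1(-9/70) = -171/896; a_5 = (-171/896)/(95/3) = -27/4480
  n = 6: D(6) = 6(6 + 4/3) = 44; numerator = -2(-27/4480) + 1(279/8960) = 387/8960; a_6 = (387/8960)/(44) = 387/394240

r = -2/3; a_0 = 1; a_1 = -6/7; a_2 = 57/140; a_3 = -9/70; a_4 = 279/8960; a_5 = -27/4480; a_6 = 387/394240


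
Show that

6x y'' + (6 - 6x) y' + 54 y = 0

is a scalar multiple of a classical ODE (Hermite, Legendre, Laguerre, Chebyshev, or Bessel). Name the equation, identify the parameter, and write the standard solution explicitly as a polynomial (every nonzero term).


All three coefficients share the factor 6; dividing through by 6 gives  x y'' + (1 - x) y' + 9 y = 0.
This matches the Laguerre equation x y'' + (1 - x) y' + n y = 0 with n = 9; the polynomial solution is L_9(x).
With y = sum_k a_k x^k, matching x^k gives (k+1)k a_{k+1} + (k+1) a_{k+1} - k a_k + n a_k = 0, i.e. (k+1)^2 a_{k+1} = (k - n) a_k = (k - 9) a_k. The right side vanishes at k = 9, so the series terminates at degree 9.
Standard normalization L_n(0) = 1 gives a_0 = 1. Work upward with a_{k+1} = (k - 9) a_k / (k+1)^2:
  a_1 = (0 - 9)(1) / 1^2 = -9/1 = -9
  a_2 = (1 - 9)(-9) / 2^2 = 72/4 = 18
  a_3 = (2 - 9)(18) / 3^2 = -126/9 = -14
  a_4 = (3 - 9)(-14) / 4^2 = 84/16 = 21/4
  a_5 = (4 - 9)(21/4) / 5^2 = (-105/4)/25 = -21/20
  a_6 = (5 - 9)(-21/20) / 6^2 = (21/5)/36 = 7/60
  a_7 = (6 - 9)(7/60) / 7^2 = (-7/20)/49 = -1/140
  a_8 = (7 - 9)(-1/140) / 8^2 = (1/70)/64 = 1/4480
  a_9 = (8 - 9)(1/4480) / 9^2 = (-1/4480)/81 = -1/362880
Hence L_9(x) = -x^9/362880 + x^8/4480 - x^7/140 + 7 x^6/60 - 21 x^5/20 + 21 x^4/4 - 14 x^3 + 18 x^2 - 9 x + 1.

L_9(x); series = -x^9/362880 + x^8/4480 - x^7/140 + 7 x^6/60 - 21 x^5/20 + 21 x^4/4 - 14 x^3 + 18 x^2 - 9 x + 1


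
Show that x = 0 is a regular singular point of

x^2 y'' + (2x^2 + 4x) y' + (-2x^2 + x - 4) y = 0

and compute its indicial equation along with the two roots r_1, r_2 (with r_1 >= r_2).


Divide by x^2 to reach normal form y'' + P_1(x) y' + P_2(x) y = 0 with P_1(x) = 2 + 4/x and P_2(x) = -2 + 1/x - 4/x^2.
x = 0 is a singular point because the y'-coefficient 2 + 4/x has a pole at x = 0 and the y-coefficient -2 + 1/x - 4/x^2 has a pole at x = 0.
It is a regular singular point because x P_1(x) = p(x) = 2x + 4 and x^2 P_2(x) = q(x) = -2x^2 + x - 4 are polynomials, hence analytic at x = 0.
p(0) = 4,  q(0) = -4.
Indicial equation: r(r-1) + p(0) r + q(0) = 0, i.e. r^2 + (p(0) - 1) r + q(0) = 0, i.e. r^2 + 3 r - 4 = 0.
Discriminant: (3)^2 - 4(-4) = 25, so r = (-3 ± 5)/2.
Solving: r_1 = 1, r_2 = -4.

indicial: r^2 + 3 r - 4 = 0; roots r_1 = 1, r_2 = -4


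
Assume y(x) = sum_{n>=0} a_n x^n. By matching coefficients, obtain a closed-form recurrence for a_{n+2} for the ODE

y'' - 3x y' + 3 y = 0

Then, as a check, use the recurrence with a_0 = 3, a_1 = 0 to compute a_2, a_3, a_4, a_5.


Substitute y = sum_n a_n x^n.
y''(x) has coefficient (n+2)(n+1) a_{n+2} at x^n;
-3 x y'(x) has coefficient -3 n a_n at x^n (shift);
3 y(x) has coefficient 3 a_n at x^n.
Matching x^n: (n+2)(n+1) a_{n+2} + (-3n + 3) a_n = 0.
Thus a_{n+2} = (3n - 3) / ((n+1)(n+2)) * a_n.

Check with a_0 = 3, a_1 = 0 (apply the recurrence for n = 0, 1, 2, 3): a_0 = 3, a_1 = 0, a_2 = -9/2, a_3 = 0, a_4 = -9/8, a_5 = 0.

a_(n+2) = (3n - 3) / ((n+1)(n+2)) * a_n; check: a_0 = 3, a_1 = 0, a_2 = -9/2, a_3 = 0, a_4 = -9/8, a_5 = 0


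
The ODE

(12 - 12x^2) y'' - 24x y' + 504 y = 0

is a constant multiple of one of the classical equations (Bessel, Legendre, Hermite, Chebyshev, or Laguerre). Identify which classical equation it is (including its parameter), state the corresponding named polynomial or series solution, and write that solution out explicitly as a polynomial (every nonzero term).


All three coefficients share the factor 12; dividing through by 12 gives  (1 - x^2) y'' - 2x y' + 42 y = 0.
This matches the Legendre equation (1 - x^2) y'' - 2x y' + n(n+1) y = 0 (note the -2x y' term) with n(n+1) = 42, so n = 6; the polynomial solution is P_6(x).
With y = sum_k a_k x^k, matching x^k gives (k+2)(k+1) a_{k+2} = [k(k+1) - n(n+1)] a_k = (k - 6)(k + 7) a_k. The right side vanishes at k = 6, so the series with the parity of 6 terminates at degree 6.
Standard normalization (P_n(1) = 1): leading coefficient (2n)!/(2^n (n!)^2) = 479001600/(64*518400) = 231/16, so a_6 = 231/16. Work downward with a_k = (k+1)(k+2) a_{k+2} / ((k - 6)(k + 7)):
  a_4 = (5)(6)(231/16) / ((4 - 6)(4 + 7)) = (3465/8)/(-22) = -315/16
  a_2 = (3)(4)(-315/16) / ((2 - 6)(2 + 7)) = (-945/4)/(-36) = 105/16
  a_0 = (1)(2)(105/16) / ((0 - 6)(0 + 7)) = (105/8)/(-42) = -5/16
Hence P_6(x) = 231 x^6/16 - 315 x^4/16 + 105 x^2/16 - 5/16.

P_6(x); series = 231 x^6/16 - 315 x^4/16 + 105 x^2/16 - 5/16


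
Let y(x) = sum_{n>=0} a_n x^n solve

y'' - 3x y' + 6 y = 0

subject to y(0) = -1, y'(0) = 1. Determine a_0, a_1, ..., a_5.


Ansatz: y(x) = sum_{n>=0} a_n x^n, so y'(x) = sum_{n>=1} n a_n x^(n-1) and y''(x) = sum_{n>=2} n(n-1) a_n x^(n-2).
Substitute into P(x) y'' + Q(x) y' + R(x) y = 0 with P(x) = 1, Q(x) = -3x, R(x) = 6, and match powers of x.
Initial conditions: a_0 = -1, a_1 = 1.
Setting the coefficient of each power of x to zero and solving order by order (substituting the coefficients already found):
  x^0: 2 a_2 + 6 a_0 = 0  ->  2 a_2 = -6 a_0 = 6  ->  a_2 = 3
  x^1: 6 a_3 + 3 a_1 = 0  ->  6 a_3 = -3 a_1 = -3  ->  a_3 = -1/2
  x^2: 12 a_4 = 0  ->  a_4 = 0
  x^3: 20 a_5 - 3 a_3 = 0  ->  20 a_5 = 3 a_3 = -3/2  ->  a_5 = -3/40
Truncated series: y(x) = -1 + x + 3 x^2 - (1/2) x^3 - (3/40) x^5 + O(x^6).

a_0 = -1; a_1 = 1; a_2 = 3; a_3 = -1/2; a_4 = 0; a_5 = -3/40


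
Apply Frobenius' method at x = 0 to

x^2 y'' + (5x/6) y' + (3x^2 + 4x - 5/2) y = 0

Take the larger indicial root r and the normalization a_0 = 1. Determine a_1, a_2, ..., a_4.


Write in Frobenius form y'' + (p(x)/x) y' + (q(x)/x^2) y = 0:
  p(x) = 5/6,  q(x) = 3x^2 + 4x - 5/2.
Indicial equation: r(r-1) + (5/6) r + (-5/2) = 0 -> roots r_1 = 5/3, r_2 = -3/2.
Take r = r_1 = 5/3. Let y(x) = x^r sum_{n>=0} a_n x^n with a_0 = 1.
Substitute y = x^r sum a_n x^n and match x^{r+n}. The recurrence is
  D(n) a_n + 4 a_{n-1} + 3 a_{n-2} = 0,  where D(n) = (r+n)(r+n-1) + (5/6)(r+n) + (-5/2).
  a_n = [-4 a_{n-1} - 3 a_{n-2}] / D(n).
Since the indicial polynomial factors as (r - r_1)(r - r_2), D(n) = (r_1 + n - r_1)(r_1 + n - r_2) = n(n + 19/6).
Evaluating step by step (a_0 = 1):
  n = 1: D(1) = 1(1 + 19/6) = 25/6; numerator = -4(1) = -4; a_1 = (-4)/(25/6) = -24/25
  n = 2: D(2) = 2(2 + 19/6) = 31/3; numerator = -4(-24/25) - 3(1) = 21/25; a_2 = (21/25)/(31/3) = 63/775
  n = 3: D(3) = 3(3 + 19/6) = 37/2; numerator = -4(63/775) - 3(-24/25) = 396/155; a_3 = (396/155)/(37/2) = 792/5735
  n = 4: D(4) = 4(4 + 19/6) = 86/3; numerator = -4(792/5735) - 3(63/775) = -22833/28675; a_4 = (-22833/28675)/(86/3) = -1593/57350

r = 5/3; a_0 = 1; a_1 = -24/25; a_2 = 63/775; a_3 = 792/5735; a_4 = -1593/57350


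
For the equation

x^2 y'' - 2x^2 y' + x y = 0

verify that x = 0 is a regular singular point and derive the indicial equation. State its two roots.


Divide by x^2 to reach normal form y'' + P_1(x) y' + P_2(x) y = 0 with P_1(x) = -2 and P_2(x) = 1/x.
x = 0 is a singular point because the y-coefficient 1/x has a pole at x = 0.
It is a regular singular point because x P_1(x) = p(x) = -2x and x^2 P_2(x) = q(x) = x are polynomials, hence analytic at x = 0.
p(0) = 0,  q(0) = 0.
Indicial equation: r(r-1) + p(0) r + q(0) = 0, i.e. r^2 + (p(0) - 1) r + q(0) = 0, i.e. r^2 - 1 r = 0.
Discriminant: (-1)^2 - 4(0) = 1, so r = (1 ± 1)/2.
Solving: r_1 = 1, r_2 = 0.

indicial: r^2 - 1 r = 0; roots r_1 = 1, r_2 = 0


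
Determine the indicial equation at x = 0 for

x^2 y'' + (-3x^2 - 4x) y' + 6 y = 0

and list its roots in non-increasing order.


Divide by x^2 to reach normal form y'' + P_1(x) y' + P_2(x) y = 0 with P_1(x) = -3 - 4/x and P_2(x) = 6/x^2.
x = 0 is a singular point because the y'-coefficient -3 - 4/x has a pole at x = 0 and the y-coefficient 6/x^2 has a pole at x = 0.
It is a regular singular point because x P_1(x) = p(x) = -3x - 4 and x^2 P_2(x) = q(x) = 6 are polynomials, hence analytic at x = 0.
p(0) = -4,  q(0) = 6.
Indicial equation: r(r-1) + p(0) r + q(0) = 0, i.e. r^2 + (p(0) - 1) r + q(0) = 0, i.e. r^2 - 5 r + 6 = 0.
Discriminant: (-5)^2 - 4(6) = 1, so r = (5 ± 1)/2.
Solving: r_1 = 3, r_2 = 2.

indicial: r^2 - 5 r + 6 = 0; roots r_1 = 3, r_2 = 2


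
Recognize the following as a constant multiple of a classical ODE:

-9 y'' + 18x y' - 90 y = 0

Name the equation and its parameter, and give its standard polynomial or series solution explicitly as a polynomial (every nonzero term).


All three coefficients share the factor -9; dividing through by -9 gives  y'' - 2x y' + 10 y = 0.
This matches the Hermite equation y'' - 2x y' + 2n y = 0 with 2n = 10, so n = 5; the polynomial solution is H_5(x).
With y = sum_k a_k x^k, matching x^k gives (k+2)(k+1) a_{k+2} = 2(k - n) a_k = 2(k - 5) a_k. The right side vanishes at k = 5, so the series with the parity of 5 terminates at degree 5.
Standard normalization: leading coefficient of H_n is 2^n, so a_5 = 2^5 = 32. Work downward with a_k = (k+1)(k+2) a_{k+2} / (2(k - n)):
  a_3 = (4)(5)(32) / (2(3 - 5)) = 640/(-4) = -160
  a_1 = (2)(3)(-160) / (2(1 - 5)) = -960/(-8) = 120
Hence H_5(x) = 32 x^5 - 160 x^3 + 120 x.

H_5(x); series = 32 x^5 - 160 x^3 + 120 x


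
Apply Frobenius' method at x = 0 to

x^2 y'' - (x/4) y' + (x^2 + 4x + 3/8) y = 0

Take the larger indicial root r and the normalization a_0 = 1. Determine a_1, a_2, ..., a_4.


Write in Frobenius form y'' + (p(x)/x) y' + (q(x)/x^2) y = 0:
  p(x) = -1/4,  q(x) = x^2 + 4x + 3/8.
Indicial equation: r(r-1) + (-1/4) r + (3/8) = 0 -> roots r_1 = 3/4, r_2 = 1/2.
Take r = r_1 = 3/4. Let y(x) = x^r sum_{n>=0} a_n x^n with a_0 = 1.
Substitute y = x^r sum a_n x^n and match x^{r+n}. The recurrence is
  D(n) a_n + 4 a_{n-1} + 1 a_{n-2} = 0,  where D(n) = (r+n)(r+n-1) + (-1/4)(r+n) + (3/8).
  a_n = [-4 a_{n-1} - 1 a_{n-2}] / D(n).
Since the indicial polynomial factors as (r - r_1)(r - r_2), D(n) = (r_1 + n - r_1)(r_1 + n - r_2) = n(n + 1/4).
Evaluating step by step (a_0 = 1):
  n = 1: D(1) = 1(1 + 1/4) = 5/4; numerator = -4(1) = -4; a_1 = (-4)/(5/4) = -16/5
  n = 2: D(2) = 2(2 + 1/4) = 9/2; numerator = -4(-16/5) - 1(1) = 59/5; a_2 = (59/5)/(9/2) = 118/45
  n = 3: D(3) = 3(3 + 1/4) = 39/4; numerator = -4(118/45) - 1(-16/5) = -328/45; a_3 = (-328/45)/(39/4) = -1312/1755
  n = 4: D(4) = 4(4 + 1/4) = 17; numerator = -4(-1312/1755) - 1(118/45) = 646/1755; a_4 = (646/1755)/(17) = 38/1755

r = 3/4; a_0 = 1; a_1 = -16/5; a_2 = 118/45; a_3 = -1312/1755; a_4 = 38/1755


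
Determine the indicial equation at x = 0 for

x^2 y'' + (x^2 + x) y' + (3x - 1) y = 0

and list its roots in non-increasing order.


Divide by x^2 to reach normal form y'' + P_1(x) y' + P_2(x) y = 0 with P_1(x) = 1 + 1/x and P_2(x) = 3/x - 1/x^2.
x = 0 is a singular point because the y'-coefficient 1 + 1/x has a pole at x = 0 and the y-coefficient 3/x - 1/x^2 has a pole at x = 0.
It is a regular singular point because x P_1(x) = p(x) = x + 1 and x^2 P_2(x) = q(x) = 3x - 1 are polynomials, hence analytic at x = 0.
p(0) = 1,  q(0) = -1.
Indicial equation: r(r-1) + p(0) r + q(0) = 0, i.e. r^2 + (p(0) - 1) r + q(0) = 0, i.e. r^2 - 1 = 0.
Discriminant: (0)^2 - 4(-1) = 4, so r = (0 ± 2)/2.
Solving: r_1 = 1, r_2 = -1.

indicial: r^2 - 1 = 0; roots r_1 = 1, r_2 = -1


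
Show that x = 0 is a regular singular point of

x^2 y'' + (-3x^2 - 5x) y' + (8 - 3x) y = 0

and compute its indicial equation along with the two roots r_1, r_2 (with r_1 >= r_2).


Divide by x^2 to reach normal form y'' + P_1(x) y' + P_2(x) y = 0 with P_1(x) = -3 - 5/x and P_2(x) = -3/x + 8/x^2.
x = 0 is a singular point because the y'-coefficient -3 - 5/x has a pole at x = 0 and the y-coefficient -3/x + 8/x^2 has a pole at x = 0.
It is a regular singular point because x P_1(x) = p(x) = -3x - 5 and x^2 P_2(x) = q(x) = 8 - 3x are polynomials, hence analytic at x = 0.
p(0) = -5,  q(0) = 8.
Indicial equation: r(r-1) + p(0) r + q(0) = 0, i.e. r^2 + (p(0) - 1) r + q(0) = 0, i.e. r^2 - 6 r + 8 = 0.
Discriminant: (-6)^2 - 4(8) = 4, so r = (6 ± 2)/2.
Solving: r_1 = 4, r_2 = 2.

indicial: r^2 - 6 r + 8 = 0; roots r_1 = 4, r_2 = 2


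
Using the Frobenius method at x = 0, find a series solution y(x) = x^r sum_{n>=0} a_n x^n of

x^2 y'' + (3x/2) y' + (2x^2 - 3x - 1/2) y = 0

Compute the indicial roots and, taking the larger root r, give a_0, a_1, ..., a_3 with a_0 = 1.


Write in Frobenius form y'' + (p(x)/x) y' + (q(x)/x^2) y = 0:
  p(x) = 3/2,  q(x) = 2x^2 - 3x - 1/2.
Indicial equation: r(r-1) + (3/2) r + (-1/2) = 0 -> roots r_1 = 1/2, r_2 = -1.
Take r = r_1 = 1/2. Let y(x) = x^r sum_{n>=0} a_n x^n with a_0 = 1.
Substitute y = x^r sum a_n x^n and match x^{r+n}. The recurrence is
  D(n) a_n - 3 a_{n-1} + 2 a_{n-2} = 0,  where D(n) = (r+n)(r+n-1) + (3/2)(r+n) + (-1/2).
  a_n = [3 a_{n-1} - 2 a_{n-2}] / D(n).
Since the indicial polynomial factors as (r - r_1)(r - r_2), D(n) = (r_1 + n - r_1)(r_1 + n - r_2) = n(n + 3/2).
Evaluating step by step (a_0 = 1):
  n = 1: D(1) = 1(1 + 3/2) = 5/2; numerator = 3(1) = 3; a_1 = (3)/(5/2) = 6/5
  n = 2: D(2) = 2(2 + 3/2) = 7; numerator = 3(6/5) - 2(1) = 8/5; a_2 = (8/5)/(7) = 8/35
  n = 3: D(3) = 3(3 + 3/2) = 27/2; numerator = 3(8/35) - 2(6/5) = -12/7; a_3 = (-12/7)/(27/2) = -8/63

r = 1/2; a_0 = 1; a_1 = 6/5; a_2 = 8/35; a_3 = -8/63


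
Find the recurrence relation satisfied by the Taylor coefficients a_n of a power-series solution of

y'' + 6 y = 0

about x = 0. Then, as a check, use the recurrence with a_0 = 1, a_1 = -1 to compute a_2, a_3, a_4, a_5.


Substitute y = sum_n a_n x^n into y'' + (const) y = 0.
y''(x) = sum_{n>=0} (n+2)(n+1) a_{n+2} x^n.
The ODE becomes sum_n [(n+2)(n+1) a_{n+2} + 6 a_n] x^n = 0.
Setting each coefficient to zero gives the recurrence:
  (n+2)(n+1) a_{n+2} + 6 a_n = 0,
  a_{n+2} = -6 / ((n+1)(n+2)) a_n.

Check with a_0 = 1, a_1 = -1 (apply the recurrence for n = 0, 1, 2, 3): a_0 = 1, a_1 = -1, a_2 = -3, a_3 = 1, a_4 = 3/2, a_5 = -3/10.

a_{n+2} = -6/((n+1)(n+2)) * a_n; check: a_0 = 1, a_1 = -1, a_2 = -3, a_3 = 1, a_4 = 3/2, a_5 = -3/10


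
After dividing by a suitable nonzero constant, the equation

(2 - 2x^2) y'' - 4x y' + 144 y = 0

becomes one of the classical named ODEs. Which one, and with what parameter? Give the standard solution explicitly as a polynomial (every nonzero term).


All three coefficients share the factor 2; dividing through by 2 gives  (1 - x^2) y'' - 2x y' + 72 y = 0.
This matches the Legendre equation (1 - x^2) y'' - 2x y' + n(n+1) y = 0 (note the -2x y' term) with n(n+1) = 72, so n = 8; the polynomial solution is P_8(x).
With y = sum_k a_k x^k, matching x^k gives (k+2)(k+1) a_{k+2} = [k(k+1) - n(n+1)] a_k = (k - 8)(k + 9) a_k. The right side vanishes at k = 8, so the series with the parity of 8 terminates at degree 8.
Standard normalization (P_n(1) = 1): leading coefficient (2n)!/(2^n (n!)^2) = 20922789888000/(256*1625702400) = 6435/128, so a_8 = 6435/128. Work downward with a_k = (k+1)(k+2) a_{k+2} / ((k - 8)(k + 9)):
  a_6 = (7)(8)(6435/128) / ((6 - 8)(6 + 9)) = (45045/16)/(-30) = -3003/32
  a_4 = (5)(6)(-3003/32) / ((4 - 8)(4 + 9)) = (-45045/16)/(-52) = 3465/64
  a_2 = (3)(4)(3465/64) / ((2 - 8)(2 + 9)) = (10395/16)/(-66) = -315/32
  a_0 = (1)(2)(-315/32) / ((0 - 8)(0 + 9)) = (-315/16)/(-72) = 35/128
Hence P_8(x) = 6435 x^8/128 - 3003 x^6/32 + 3465 x^4/64 - 315 x^2/32 + 35/128.

P_8(x); series = 6435 x^8/128 - 3003 x^6/32 + 3465 x^4/64 - 315 x^2/32 + 35/128


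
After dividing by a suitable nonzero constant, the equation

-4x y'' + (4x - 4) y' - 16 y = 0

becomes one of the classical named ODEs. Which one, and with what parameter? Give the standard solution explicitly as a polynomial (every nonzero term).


All three coefficients share the factor -4; dividing through by -4 gives  x y'' + (1 - x) y' + 4 y = 0.
This matches the Laguerre equation x y'' + (1 - x) y' + n y = 0 with n = 4; the polynomial solution is L_4(x).
With y = sum_k a_k x^k, matching x^k gives (k+1)k a_{k+1} + (k+1) a_{k+1} - k a_k + n a_k = 0, i.e. (k+1)^2 a_{k+1} = (k - n) a_k = (k - 4) a_k. The right side vanishes at k = 4, so the series terminates at degree 4.
Standard normalization L_n(0) = 1 gives a_0 = 1. Work upward with a_{k+1} = (k - 4) a_k / (k+1)^2:
  a_1 = (0 - 4)(1) / 1^2 = -4/1 = -4
  a_2 = (1 - 4)(-4) / 2^2 = 12/4 = 3
  a_3 = (2 - 4)(3) / 3^2 = -6/9 = -2/3
  a_4 = (3 - 4)(-2/3) / 4^2 = (2/3)/16 = 1/24
Hence L_4(x) = x^4/24 - 2 x^3/3 + 3 x^2 - 4 x + 1.

L_4(x); series = x^4/24 - 2 x^3/3 + 3 x^2 - 4 x + 1


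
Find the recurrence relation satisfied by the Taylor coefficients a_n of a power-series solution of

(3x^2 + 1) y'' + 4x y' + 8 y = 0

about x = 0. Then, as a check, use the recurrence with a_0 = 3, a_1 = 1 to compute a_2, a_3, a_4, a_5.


Substitute y = sum_n a_n x^n.
(1 + 3 x^2) y'' contributes (n+2)(n+1) a_{n+2} + 3 n(n-1) a_n at x^n.
4 x y'(x) contributes 4 n a_n at x^n.
8 y(x) contributes 8 a_n at x^n.
Matching x^n: (n+2)(n+1) a_{n+2} + (3 n(n-1) + 4 n + 8) a_n = 0.
Thus a_{n+2} = (-3 n(n-1) - 4 n - 8) / ((n+1)(n+2)) * a_n.

Check with a_0 = 3, a_1 = 1 (apply the recurrence for n = 0, 1, 2, 3): a_0 = 3, a_1 = 1, a_2 = -12, a_3 = -2, a_4 = 22, a_5 = 19/5.

a_(n+2) = (-3 n(n-1) - 4 n - 8) / ((n+1)(n+2)) * a_n; check: a_0 = 3, a_1 = 1, a_2 = -12, a_3 = -2, a_4 = 22, a_5 = 19/5


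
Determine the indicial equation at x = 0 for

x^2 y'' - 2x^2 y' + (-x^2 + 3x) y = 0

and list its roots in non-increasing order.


Divide by x^2 to reach normal form y'' + P_1(x) y' + P_2(x) y = 0 with P_1(x) = -2 and P_2(x) = -1 + 3/x.
x = 0 is a singular point because the y-coefficient -1 + 3/x has a pole at x = 0.
It is a regular singular point because x P_1(x) = p(x) = -2x and x^2 P_2(x) = q(x) = -x^2 + 3x are polynomials, hence analytic at x = 0.
p(0) = 0,  q(0) = 0.
Indicial equation: r(r-1) + p(0) r + q(0) = 0, i.e. r^2 + (p(0) - 1) r + q(0) = 0, i.e. r^2 - 1 r = 0.
Discriminant: (-1)^2 - 4(0) = 1, so r = (1 ± 1)/2.
Solving: r_1 = 1, r_2 = 0.

indicial: r^2 - 1 r = 0; roots r_1 = 1, r_2 = 0


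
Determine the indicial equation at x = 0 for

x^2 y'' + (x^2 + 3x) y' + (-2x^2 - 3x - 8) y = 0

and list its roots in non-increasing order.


Divide by x^2 to reach normal form y'' + P_1(x) y' + P_2(x) y = 0 with P_1(x) = 1 + 3/x and P_2(x) = -2 - 3/x - 8/x^2.
x = 0 is a singular point because the y'-coefficient 1 + 3/x has a pole at x = 0 and the y-coefficient -2 - 3/x - 8/x^2 has a pole at x = 0.
It is a regular singular point because x P_1(x) = p(x) = x + 3 and x^2 P_2(x) = q(x) = -2x^2 - 3x - 8 are polynomials, hence analytic at x = 0.
p(0) = 3,  q(0) = -8.
Indicial equation: r(r-1) + p(0) r + q(0) = 0, i.e. r^2 + (p(0) - 1) r + q(0) = 0, i.e. r^2 + 2 r - 8 = 0.
Discriminant: (2)^2 - 4(-8) = 36, so r = (-2 ± 6)/2.
Solving: r_1 = 2, r_2 = -4.

indicial: r^2 + 2 r - 8 = 0; roots r_1 = 2, r_2 = -4


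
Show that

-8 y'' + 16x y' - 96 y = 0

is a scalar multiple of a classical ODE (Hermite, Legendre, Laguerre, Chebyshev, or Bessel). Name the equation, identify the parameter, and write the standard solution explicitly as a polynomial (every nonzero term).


All three coefficients share the factor -8; dividing through by -8 gives  y'' - 2x y' + 12 y = 0.
This matches the Hermite equation y'' - 2x y' + 2n y = 0 with 2n = 12, so n = 6; the polynomial solution is H_6(x).
With y = sum_k a_k x^k, matching x^k gives (k+2)(k+1) a_{k+2} = 2(k - n) a_k = 2(k - 6) a_k. The right side vanishes at k = 6, so the series with the parity of 6 terminates at degree 6.
Standard normalization: leading coefficient of H_n is 2^n, so a_6 = 2^6 = 64. Work downward with a_k = (k+1)(k+2) a_{k+2} / (2(k - n)):
  a_4 = (5)(6)(64) / (2(4 - 6)) = 1920/(-4) = -480
  a_2 = (3)(4)(-480) / (2(2 - 6)) = -5760/(-8) = 720
  a_0 = (1)(2)(720) / (2(0 - 6)) = 1440/(-12) = -120
Hence H_6(x) = 64 x^6 - 480 x^4 + 720 x^2 - 120.

H_6(x); series = 64 x^6 - 480 x^4 + 720 x^2 - 120


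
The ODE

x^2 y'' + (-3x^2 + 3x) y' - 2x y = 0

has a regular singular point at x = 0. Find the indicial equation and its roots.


Divide by x^2 to reach normal form y'' + P_1(x) y' + P_2(x) y = 0 with P_1(x) = -3 + 3/x and P_2(x) = -2/x.
x = 0 is a singular point because the y'-coefficient -3 + 3/x has a pole at x = 0 and the y-coefficient -2/x has a pole at x = 0.
It is a regular singular point because x P_1(x) = p(x) = 3 - 3x and x^2 P_2(x) = q(x) = -2x are polynomials, hence analytic at x = 0.
p(0) = 3,  q(0) = 0.
Indicial equation: r(r-1) + p(0) r + q(0) = 0, i.e. r^2 + (p(0) - 1) r + q(0) = 0, i.e. r^2 + 2 r = 0.
Discriminant: (2)^2 - 4(0) = 4, so r = (-2 ± 2)/2.
Solving: r_1 = 0, r_2 = -2.

indicial: r^2 + 2 r = 0; roots r_1 = 0, r_2 = -2


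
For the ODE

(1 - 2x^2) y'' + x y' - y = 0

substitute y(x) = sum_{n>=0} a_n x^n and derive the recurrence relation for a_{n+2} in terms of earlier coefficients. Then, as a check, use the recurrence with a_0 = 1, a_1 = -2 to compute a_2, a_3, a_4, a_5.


Substitute y = sum_n a_n x^n.
(1 - 2 x^2) y'' contributes (n+2)(n+1) a_{n+2} - 2 n(n-1) a_n at x^n.
x y'(x) contributes n a_n at x^n.
-y(x) contributes -1 a_n at x^n.
Matching x^n: (n+2)(n+1) a_{n+2} + (-2 n(n-1) + n - 1) a_n = 0.
Thus a_{n+2} = (2 n(n-1) - n + 1) / ((n+1)(n+2)) * a_n.

Check with a_0 = 1, a_1 = -2 (apply the recurrence for n = 0, 1, 2, 3): a_0 = 1, a_1 = -2, a_2 = 1/2, a_3 = 0, a_4 = 1/8, a_5 = 0.

a_(n+2) = (2 n(n-1) - n + 1) / ((n+1)(n+2)) * a_n; check: a_0 = 1, a_1 = -2, a_2 = 1/2, a_3 = 0, a_4 = 1/8, a_5 = 0


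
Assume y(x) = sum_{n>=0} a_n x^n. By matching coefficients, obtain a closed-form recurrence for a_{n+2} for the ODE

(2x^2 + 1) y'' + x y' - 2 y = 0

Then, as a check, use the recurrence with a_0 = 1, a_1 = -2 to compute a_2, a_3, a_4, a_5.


Substitute y = sum_n a_n x^n.
(1 + 2 x^2) y'' contributes (n+2)(n+1) a_{n+2} + 2 n(n-1) a_n at x^n.
x y'(x) contributes n a_n at x^n.
-2 y(x) contributes -2 a_n at x^n.
Matching x^n: (n+2)(n+1) a_{n+2} + (2 n(n-1) + n - 2) a_n = 0.
Thus a_{n+2} = (-2 n(n-1) - n + 2) / ((n+1)(n+2)) * a_n.

Check with a_0 = 1, a_1 = -2 (apply the recurrence for n = 0, 1, 2, 3): a_0 = 1, a_1 = -2, a_2 = 1, a_3 = -1/3, a_4 = -1/3, a_5 = 13/60.

a_(n+2) = (-2 n(n-1) - n + 2) / ((n+1)(n+2)) * a_n; check: a_0 = 1, a_1 = -2, a_2 = 1, a_3 = -1/3, a_4 = -1/3, a_5 = 13/60


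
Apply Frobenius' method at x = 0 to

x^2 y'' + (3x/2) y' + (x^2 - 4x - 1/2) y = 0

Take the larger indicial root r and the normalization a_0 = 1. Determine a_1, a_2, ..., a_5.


Write in Frobenius form y'' + (p(x)/x) y' + (q(x)/x^2) y = 0:
  p(x) = 3/2,  q(x) = x^2 - 4x - 1/2.
Indicial equation: r(r-1) + (3/2) r + (-1/2) = 0 -> roots r_1 = 1/2, r_2 = -1.
Take r = r_1 = 1/2. Let y(x) = x^r sum_{n>=0} a_n x^n with a_0 = 1.
Substitute y = x^r sum a_n x^n and match x^{r+n}. The recurrence is
  D(n) a_n - 4 a_{n-1} + 1 a_{n-2} = 0,  where D(n) = (r+n)(r+n-1) + (3/2)(r+n) + (-1/2).
  a_n = [4 a_{n-1} - 1 a_{n-2}] / D(n).
Since the indicial polynomial factors as (r - r_1)(r - r_2), D(n) = (r_1 + n - r_1)(r_1 + n - r_2) = n(n + 3/2).
Evaluating step by step (a_0 = 1):
  n = 1: D(1) = 1(1 + 3/2) = 5/2; numerator = 4(1) = 4; a_1 = (4)/(5/2) = 8/5
  n = 2: D(2) = 2(2 + 3/2) = 7; numerator = 4(8/5) - 1(1) = 27/5; a_2 = (27/5)/(7) = 27/35
  n = 3: D(3) = 3(3 + 3/2) = 27/2; numerator = 4(27/35) - 1(8/5) = 52/35; a_3 = (52/35)/(27/2) = 104/945
  n = 4: D(4) = 4(4 + 3/2) = 22; numerator = 4(104/945) - 1(27/35) = -313/945; a_4 = (-313/945)/(22) = -313/20790
  n = 5: D(5) = 5(5 + 3/2) = 65/2; numerator = 4(-313/20790) - 1(104/945) = -118/693; a_5 = (-118/693)/(65/2) = -236/45045

r = 1/2; a_0 = 1; a_1 = 8/5; a_2 = 27/35; a_3 = 104/945; a_4 = -313/20790; a_5 = -236/45045


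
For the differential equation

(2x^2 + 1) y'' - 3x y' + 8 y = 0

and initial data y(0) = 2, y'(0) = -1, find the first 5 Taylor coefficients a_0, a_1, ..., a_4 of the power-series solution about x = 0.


Ansatz: y(x) = sum_{n>=0} a_n x^n, so y'(x) = sum_{n>=1} n a_n x^(n-1) and y''(x) = sum_{n>=2} n(n-1) a_n x^(n-2).
Substitute into P(x) y'' + Q(x) y' + R(x) y = 0 with P(x) = 2x^2 + 1, Q(x) = -3x, R(x) = 8, and match powers of x.
Initial conditions: a_0 = 2, a_1 = -1.
Setting the coefficient of each power of x to zero and solving order by order (substituting the coefficients already found):
  x^0: 2 a_2 + 8 a_0 = 0  ->  2 a_2 = -8 a_0 = -16  ->  a_2 = -8
  x^1: 6 a_3 + 5 a_1 = 0  ->  6 a_3 = -5 a_1 = 5  ->  a_3 = 5/6
  x^2: 12 a_4 + 6 a_2 = 0  ->  12 a_4 = -6 a_2 = 48  ->  a_4 = 4
Truncated series: y(x) = 2 - x - 8 x^2 + (5/6) x^3 + 4 x^4 + O(x^5).

a_0 = 2; a_1 = -1; a_2 = -8; a_3 = 5/6; a_4 = 4


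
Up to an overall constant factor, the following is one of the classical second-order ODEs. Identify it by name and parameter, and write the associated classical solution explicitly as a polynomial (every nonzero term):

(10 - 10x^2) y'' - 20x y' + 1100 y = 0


All three coefficients share the factor 10; dividing through by 10 gives  (1 - x^2) y'' - 2x y' + 110 y = 0.
This matches the Legendre equation (1 - x^2) y'' - 2x y' + n(n+1) y = 0 (note the -2x y' term) with n(n+1) = 110, so n = 10; the polynomial solution is P_10(x).
With y = sum_k a_k x^k, matching x^k gives (k+2)(k+1) a_{k+2} = [k(k+1) - n(n+1)] a_k = (k - 10)(k + 11) a_k. The right side vanishes at k = 10, so the series with the parity of 10 terminates at degree 10.
Standard normalization (P_n(1) = 1): leading coefficient (2n)!/(2^n (n!)^2) = 2432902008176640000/(1024*13168189440000) = 46189/256, so a_10 = 46189/256. Work downward with a_k = (k+1)(k+2) a_{k+2} / ((k - 10)(k + 11)):
  a_8 = (9)(10)(46189/256) / ((8 - 10)(8 + 11)) = (2078505/128)/(-38) = -109395/256
  a_6 = (7)(8)(-109395/256) / ((6 - 10)(6 + 11)) = (-765765/32)/(-68) = 45045/128
  a_4 = (5)(6)(45045/128) / ((4 - 10)(4 + 11)) = (675675/64)/(-90) = -15015/128
  a_2 = (3)(4)(-15015/128) / ((2 - 10)(2 + 11)) = (-45045/32)/(-104) = 3465/256
  a_0 = (1)(2)(3465/256) / ((0 - 10)(0 + 11)) = (3465/128)/(-110) = -63/256
Hence P_10(x) = 46189 x^10/256 - 109395 x^8/256 + 45045 x^6/128 - 15015 x^4/128 + 3465 x^2/256 - 63/256.

P_10(x); series = 46189 x^10/256 - 109395 x^8/256 + 45045 x^6/128 - 15015 x^4/128 + 3465 x^2/256 - 63/256


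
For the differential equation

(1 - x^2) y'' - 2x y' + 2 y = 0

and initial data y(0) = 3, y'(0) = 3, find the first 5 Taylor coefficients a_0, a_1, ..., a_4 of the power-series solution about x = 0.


Ansatz: y(x) = sum_{n>=0} a_n x^n, so y'(x) = sum_{n>=1} n a_n x^(n-1) and y''(x) = sum_{n>=2} n(n-1) a_n x^(n-2).
Substitute into P(x) y'' + Q(x) y' + R(x) y = 0 with P(x) = 1 - x^2, Q(x) = -2x, R(x) = 2, and match powers of x.
Initial conditions: a_0 = 3, a_1 = 3.
Setting the coefficient of each power of x to zero and solving order by order (substituting the coefficients already found):
  x^0: 2 a_2 + 2 a_0 = 0  ->  2 a_2 = -2 a_0 = -6  ->  a_2 = -3
  x^1: 6 a_3 = 0  ->  a_3 = 0
  x^2: 12 a_4 - 4 a_2 = 0  ->  12 a_4 = 4 a_2 = -12  ->  a_4 = -1
Truncated series: y(x) = 3 + 3 x - 3 x^2 - x^4 + O(x^5).

a_0 = 3; a_1 = 3; a_2 = -3; a_3 = 0; a_4 = -1


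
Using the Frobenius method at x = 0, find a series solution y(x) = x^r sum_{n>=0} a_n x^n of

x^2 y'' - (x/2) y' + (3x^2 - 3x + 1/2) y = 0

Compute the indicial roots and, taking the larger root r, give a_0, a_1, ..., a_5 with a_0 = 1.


Write in Frobenius form y'' + (p(x)/x) y' + (q(x)/x^2) y = 0:
  p(x) = -1/2,  q(x) = 3x^2 - 3x + 1/2.
Indicial equation: r(r-1) + (-1/2) r + (1/2) = 0 -> roots r_1 = 1, r_2 = 1/2.
Take r = r_1 = 1. Let y(x) = x^r sum_{n>=0} a_n x^n with a_0 = 1.
Substitute y = x^r sum a_n x^n and match x^{r+n}. The recurrence is
  D(n) a_n - 3 a_{n-1} + 3 a_{n-2} = 0,  where D(n) = (r+n)(r+n-1) + (-1/2)(r+n) + (1/2).
  a_n = [3 a_{n-1} - 3 a_{n-2}] / D(n).
Since the indicial polynomial factors as (r - r_1)(r - r_2), D(n) = (r_1 + n - r_1)(r_1 + n - r_2) = n(n + 1/2).
Evaluating step by step (a_0 = 1):
  n = 1: D(1) = 1(1 + 1/2) = 3/2; numerator = 3(1) = 3; a_1 = (3)/(3/2) = 2
  n = 2: D(2) = 2(2 + 1/2) = 5; numerator = 3(2) - 3(1) = 3; a_2 = (3)/(5) = 3/5
  n = 3: D(3) = 3(3 + 1/2) = 21/2; numerator = 3(3/5) - 3(2) = -21/5; a_3 = (-21/5)/(21/2) = -2/5
  n = 4: D(4) = 4(4 + 1/2) = 18; numerator = 3(-2/5) - 3(3/5) = -3; a_4 = (-3)/(18) = -1/6
  n = 5: D(5) = 5(5 + 1/2) = 55/2; numerator = 3(-1/6) - 3(-2/5) = 7/10; a_5 = (7/10)/(55/2) = 7/275

r = 1; a_0 = 1; a_1 = 2; a_2 = 3/5; a_3 = -2/5; a_4 = -1/6; a_5 = 7/275


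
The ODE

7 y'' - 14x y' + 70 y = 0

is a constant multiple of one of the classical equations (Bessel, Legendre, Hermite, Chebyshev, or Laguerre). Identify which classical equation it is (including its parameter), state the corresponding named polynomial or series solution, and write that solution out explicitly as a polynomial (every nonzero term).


All three coefficients share the factor 7; dividing through by 7 gives  y'' - 2x y' + 10 y = 0.
This matches the Hermite equation y'' - 2x y' + 2n y = 0 with 2n = 10, so n = 5; the polynomial solution is H_5(x).
With y = sum_k a_k x^k, matching x^k gives (k+2)(k+1) a_{k+2} = 2(k - n) a_k = 2(k - 5) a_k. The right side vanishes at k = 5, so the series with the parity of 5 terminates at degree 5.
Standard normalization: leading coefficient of H_n is 2^n, so a_5 = 2^5 = 32. Work downward with a_k = (k+1)(k+2) a_{k+2} / (2(k - n)):
  a_3 = (4)(5)(32) / (2(3 - 5)) = 640/(-4) = -160
  a_1 = (2)(3)(-160) / (2(1 - 5)) = -960/(-8) = 120
Hence H_5(x) = 32 x^5 - 160 x^3 + 120 x.

H_5(x); series = 32 x^5 - 160 x^3 + 120 x


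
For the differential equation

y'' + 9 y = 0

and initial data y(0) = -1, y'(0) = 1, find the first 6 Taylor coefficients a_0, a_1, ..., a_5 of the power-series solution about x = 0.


Ansatz: y(x) = sum_{n>=0} a_n x^n, so y'(x) = sum_{n>=1} n a_n x^(n-1) and y''(x) = sum_{n>=2} n(n-1) a_n x^(n-2).
Substitute into P(x) y'' + Q(x) y' + R(x) y = 0 with P(x) = 1, Q(x) = 0, R(x) = 9, and match powers of x.
Initial conditions: a_0 = -1, a_1 = 1.
Setting the coefficient of each power of x to zero and solving order by order (substituting the coefficients already found):
  x^0: 2 a_2 + 9 a_0 = 0  ->  2 a_2 = -9 a_0 = 9  ->  a_2 = 9/2
  x^1: 6 a_3 + 9 a_1 = 0  ->  6 a_3 = -9 a_1 = -9  ->  a_3 = -3/2
  x^2: 12 a_4 + 9 a_2 = 0  ->  12 a_4 = -9 a_2 = -81/2  ->  a_4 = -27/8
  x^3: 20 a_5 + 9 a_3 = 0  ->  20 a_5 = -9 a_3 = 27/2  ->  a_5 = 27/40
Truncated series: y(x) = -1 + x + (9/2) x^2 - (3/2) x^3 - (27/8) x^4 + (27/40) x^5 + O(x^6).

a_0 = -1; a_1 = 1; a_2 = 9/2; a_3 = -3/2; a_4 = -27/8; a_5 = 27/40


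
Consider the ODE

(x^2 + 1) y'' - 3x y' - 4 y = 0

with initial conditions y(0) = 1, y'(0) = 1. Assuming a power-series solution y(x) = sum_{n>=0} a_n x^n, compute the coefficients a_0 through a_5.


Ansatz: y(x) = sum_{n>=0} a_n x^n, so y'(x) = sum_{n>=1} n a_n x^(n-1) and y''(x) = sum_{n>=2} n(n-1) a_n x^(n-2).
Substitute into P(x) y'' + Q(x) y' + R(x) y = 0 with P(x) = x^2 + 1, Q(x) = -3x, R(x) = -4, and match powers of x.
Initial conditions: a_0 = 1, a_1 = 1.
Setting the coefficient of each power of x to zero and solving order by order (substituting the coefficients already found):
  x^0: 2 a_2 - 4 a_0 = 0  ->  2 a_2 = 4 a_0 = 4  ->  a_2 = 2
  x^1: 6 a_3 - 7 a_1 = 0  ->  6 a_3 = 7 a_1 = 7  ->  a_3 = 7/6
  x^2: 12 a_4 - 8 a_2 = 0  ->  12 a_4 = 8 a_2 = 16  ->  a_4 = 4/3
  x^3: 20 a_5 - 7 a_3 = 0  ->  20 a_5 = 7 a_3 = 49/6  ->  a_5 = 49/120
Truncated series: y(x) = 1 + x + 2 x^2 + (7/6) x^3 + (4/3) x^4 + (49/120) x^5 + O(x^6).

a_0 = 1; a_1 = 1; a_2 = 2; a_3 = 7/6; a_4 = 4/3; a_5 = 49/120


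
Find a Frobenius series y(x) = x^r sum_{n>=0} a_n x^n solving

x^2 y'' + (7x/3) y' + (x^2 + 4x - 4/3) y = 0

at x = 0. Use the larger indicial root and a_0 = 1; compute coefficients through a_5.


Write in Frobenius form y'' + (p(x)/x) y' + (q(x)/x^2) y = 0:
  p(x) = 7/3,  q(x) = x^2 + 4x - 4/3.
Indicial equation: r(r-1) + (7/3) r + (-4/3) = 0 -> roots r_1 = 2/3, r_2 = -2.
Take r = r_1 = 2/3. Let y(x) = x^r sum_{n>=0} a_n x^n with a_0 = 1.
Substitute y = x^r sum a_n x^n and match x^{r+n}. The recurrence is
  D(n) a_n + 4 a_{n-1} + 1 a_{n-2} = 0,  where D(n) = (r+n)(r+n-1) + (7/3)(r+n) + (-4/3).
  a_n = [-4 a_{n-1} - 1 a_{n-2}] / D(n).
Since the indicial polynomial factors as (r - r_1)(r - r_2), D(n) = (r_1 + n - r_1)(r_1 + n - r_2) = n(n + 8/3).
Evaluating step by step (a_0 = 1):
  n = 1: D(1) = 1(1 + 8/3) = 11/3; numerator = -4(1) = -4; a_1 = (-4)/(11/3) = -12/11
  n = 2: D(2) = 2(2 + 8/3) = 28/3; numerator = -4(-12/11) - 1(1) = 37/11; a_2 = (37/11)/(28/3) = 111/308
  n = 3: D(3) = 3(3 + 8/3) = 17; numerator = -4(111/308) - 1(-12/11) = -27/77; a_3 = (-27/77)/(17) = -27/1309
  n = 4: D(4) = 4(4 + 8/3) = 80/3; numerator = -4(-27/1309) - 1(111/308) = -1455/5236; a_4 = (-1455/5236)/(80/3) = -873/83776
  n = 5: D(5) = 5(5 + 8/3) = 115/3; numerator = -4(-873/83776) - 1(-27/1309) = 1305/20944; a_5 = (1305/20944)/(115/3) = 783/481712

r = 2/3; a_0 = 1; a_1 = -12/11; a_2 = 111/308; a_3 = -27/1309; a_4 = -873/83776; a_5 = 783/481712


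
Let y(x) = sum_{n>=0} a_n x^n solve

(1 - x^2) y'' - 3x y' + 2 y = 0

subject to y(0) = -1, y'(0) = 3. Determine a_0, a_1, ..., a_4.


Ansatz: y(x) = sum_{n>=0} a_n x^n, so y'(x) = sum_{n>=1} n a_n x^(n-1) and y''(x) = sum_{n>=2} n(n-1) a_n x^(n-2).
Substitute into P(x) y'' + Q(x) y' + R(x) y = 0 with P(x) = 1 - x^2, Q(x) = -3x, R(x) = 2, and match powers of x.
Initial conditions: a_0 = -1, a_1 = 3.
Setting the coefficient of each power of x to zero and solving order by order (substituting the coefficients already found):
  x^0: 2 a_2 + 2 a_0 = 0  ->  2 a_2 = -2 a_0 = 2  ->  a_2 = 1
  x^1: 6 a_3 - a_1 = 0  ->  6 a_3 = a_1 = 3  ->  a_3 = 1/2
  x^2: 12 a_4 - 6 a_2 = 0  ->  12 a_4 = 6 a_2 = 6  ->  a_4 = 1/2
Truncated series: y(x) = -1 + 3 x + x^2 + (1/2) x^3 + (1/2) x^4 + O(x^5).

a_0 = -1; a_1 = 3; a_2 = 1; a_3 = 1/2; a_4 = 1/2


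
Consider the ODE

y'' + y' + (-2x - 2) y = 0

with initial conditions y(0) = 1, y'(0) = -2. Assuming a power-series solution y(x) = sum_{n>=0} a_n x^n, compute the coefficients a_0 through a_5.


Ansatz: y(x) = sum_{n>=0} a_n x^n, so y'(x) = sum_{n>=1} n a_n x^(n-1) and y''(x) = sum_{n>=2} n(n-1) a_n x^(n-2).
Substitute into P(x) y'' + Q(x) y' + R(x) y = 0 with P(x) = 1, Q(x) = 1, R(x) = -2x - 2, and match powers of x.
Initial conditions: a_0 = 1, a_1 = -2.
Setting the coefficient of each power of x to zero and solving order by order (substituting the coefficients already found):
  x^0: 2 a_2 + a_1 - 2 a_0 = 0  ->  2 a_2 = -a_1 + 2 a_0 = 4  ->  a_2 = 2
  x^1: 6 a_3 + 2 a_2 - 2 a_1 - 2 a_0 = 0  ->  6 a_3 = -2 a_2 + 2 a_1 + 2 a_0 = -6  ->  a_3 = -1
  x^2: 12 a_4 + 3 a_3 - 2 a_2 - 2 a_1 = 0  ->  12 a_4 = -3 a_3 + 2 a_2 + 2 a_1 = 3  ->  a_4 = 1/4
  x^3: 20 a_5 + 4 a_4 - 2 a_3 - 2 a_2 = 0  ->  20 a_5 = -4 a_4 + 2 a_3 + 2 a_2 = 1  ->  a_5 = 1/20
Truncated series: y(x) = 1 - 2 x + 2 x^2 - x^3 + (1/4) x^4 + (1/20) x^5 + O(x^6).

a_0 = 1; a_1 = -2; a_2 = 2; a_3 = -1; a_4 = 1/4; a_5 = 1/20


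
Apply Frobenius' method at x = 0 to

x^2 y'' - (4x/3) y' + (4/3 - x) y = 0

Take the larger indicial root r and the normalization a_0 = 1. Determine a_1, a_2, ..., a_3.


Write in Frobenius form y'' + (p(x)/x) y' + (q(x)/x^2) y = 0:
  p(x) = -4/3,  q(x) = 4/3 - x.
Indicial equation: r(r-1) + (-4/3) r + (4/3) = 0 -> roots r_1 = 4/3, r_2 = 1.
Take r = r_1 = 4/3. Let y(x) = x^r sum_{n>=0} a_n x^n with a_0 = 1.
Substitute y = x^r sum a_n x^n and match x^{r+n}. The recurrence is
  D(n) a_n - 1 a_{n-1} = 0,  where D(n) = (r+n)(r+n-1) + (-4/3)(r+n) + (4/3).
  a_n = 1 / D(n) * a_{n-1}.
Since the indicial polynomial factors as (r - r_1)(r - r_2), D(n) = (r_1 + n - r_1)(r_1 + n - r_2) = n(n + 1/3).
Evaluating step by step (a_0 = 1):
  n = 1: D(1) = 1(1 + 1/3) = 4/3; numerator = 1(1) = 1; a_1 = (1)/(4/3) = 3/4
  n = 2: D(2) = 2(2 + 1/3) = 14/3; numerator = 1(3/4) = 3/4; a_2 = (3/4)/(14/3) = 9/56
  n = 3: D(3) = 3(3 + 1/3) = 10; numerator = 1(9/56) = 9/56; a_3 = (9/56)/(10) = 9/560

r = 4/3; a_0 = 1; a_1 = 3/4; a_2 = 9/56; a_3 = 9/560


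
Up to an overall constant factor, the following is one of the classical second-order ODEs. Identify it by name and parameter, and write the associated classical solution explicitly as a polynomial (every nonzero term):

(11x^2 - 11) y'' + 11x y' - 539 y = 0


All three coefficients share the factor -11; dividing through by -11 gives  (1 - x^2) y'' - x y' + 49 y = 0.
This matches the Chebyshev equation (1 - x^2) y'' - x y' + n^2 y = 0 (note the -x y' term, not -2x y') with n^2 = 49, so n = 7; the polynomial solution is T_7(x).
With y = sum_k a_k x^k, matching x^k gives (k+2)(k+1) a_{k+2} = (k^2 - n^2) a_k = (k - 7)(k + 7) a_k. The right side vanishes at k = 7, so the series with the parity of 7 terminates at degree 7.
Standard normalization: leading coefficient of T_n is 2^(n-1), so a_7 = 2^6 = 64. Work downward with a_k = (k+1)(k+2) a_{k+2} / ((k - 7)(k + 7)):
  a_5 = (6)(7)(64) / ((5 - 7)(5 + 7)) = 2688/(-24) = -112
  a_3 = (4)(5)(-112) / ((3 - 7)(3 + 7)) = -2240/(-40) = 56
  a_1 = (2)(3)(56) / ((1 - 7)(1 + 7)) = 336/(-48) = -7
Hence T_7(x) = 64 x^7 - 112 x^5 + 56 x^3 - 7 x.

T_7(x); series = 64 x^7 - 112 x^5 + 56 x^3 - 7 x
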